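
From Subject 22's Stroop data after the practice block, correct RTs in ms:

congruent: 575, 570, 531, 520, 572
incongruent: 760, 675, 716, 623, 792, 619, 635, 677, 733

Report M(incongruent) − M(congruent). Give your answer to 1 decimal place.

M(congruent) = 2768/5 = 553.600
M(incongruent) = 6230/9 = 692.222
Difference = 692.222 − 553.600 = 138.622 ms

138.6 ms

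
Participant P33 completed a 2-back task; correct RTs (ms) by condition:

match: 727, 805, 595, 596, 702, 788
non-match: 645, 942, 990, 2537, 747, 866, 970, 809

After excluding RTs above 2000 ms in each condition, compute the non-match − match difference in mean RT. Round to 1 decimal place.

non-match: exclude 2537
M(match) = 4213/6 = 702.167
M(non-match) = 5969/7 = 852.714
Difference = 852.714 − 702.167 = 150.548 ms

150.5 ms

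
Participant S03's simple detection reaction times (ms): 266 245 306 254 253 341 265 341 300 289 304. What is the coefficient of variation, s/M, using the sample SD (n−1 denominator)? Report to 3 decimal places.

n = 11, Σ = 3164, M = 287.6364
Σ(x−M)² = 11584.545; s = √(11584.545/10) = 34.0361
CV = 34.0361 / 287.6364 = 0.11833

0.118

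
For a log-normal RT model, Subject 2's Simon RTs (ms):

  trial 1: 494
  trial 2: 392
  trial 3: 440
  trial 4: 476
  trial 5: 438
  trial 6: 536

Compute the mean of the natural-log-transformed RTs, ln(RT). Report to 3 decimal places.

ln(RT): 6.2025, 5.9713, 6.0868, 6.1654, 6.0822, 6.2841
Σ ln(RT) = 36.7923
Mean = 36.7923/6 = 6.13206

6.132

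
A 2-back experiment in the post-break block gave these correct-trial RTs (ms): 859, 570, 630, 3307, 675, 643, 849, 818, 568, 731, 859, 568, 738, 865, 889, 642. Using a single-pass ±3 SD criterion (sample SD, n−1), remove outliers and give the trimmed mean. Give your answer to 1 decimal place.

n = 16, ΣRT = 14211, M = 888.188
Σ(x−M)² = 6445740.44; s = √(6445740.44/15) = 655.527
Cutoffs: 888.188 ± 3·655.527 → [-1078.4, 2854.8]
Outside: 3307 → excluded.
Retained (n=15): Σ = 10904, mean = 10904/15 = 726.933

726.9 ms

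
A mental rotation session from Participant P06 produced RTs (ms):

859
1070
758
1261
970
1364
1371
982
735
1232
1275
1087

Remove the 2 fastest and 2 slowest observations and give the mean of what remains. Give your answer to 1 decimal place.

Sorted: 735, 758, 859, 970, 982, 1070, 1087, 1232, 1261, 1275, 1364, 1371
Drop lowest 2 (735, 758) and highest 2 (1364, 1371)
Remaining (n=8): Σ = 8736, mean = 8736/8 = 1092.000

1092.0 ms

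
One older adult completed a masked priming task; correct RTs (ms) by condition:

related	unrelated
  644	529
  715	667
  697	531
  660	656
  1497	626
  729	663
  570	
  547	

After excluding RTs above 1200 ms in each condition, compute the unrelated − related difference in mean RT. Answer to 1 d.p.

-39.7 ms

related: exclude 1497
M(related) = 4562/7 = 651.714
M(unrelated) = 3672/6 = 612.000
Difference = 612.000 − 651.714 = -39.714 ms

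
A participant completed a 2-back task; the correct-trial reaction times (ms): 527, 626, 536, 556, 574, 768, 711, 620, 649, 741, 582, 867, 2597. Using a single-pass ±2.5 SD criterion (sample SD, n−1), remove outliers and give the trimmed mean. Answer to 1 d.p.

646.4 ms

n = 13, ΣRT = 10354, M = 796.462
Σ(x−M)² = 3633799.23; s = √(3633799.23/12) = 550.288
Cutoffs: 796.462 ± 2.5·550.288 → [-579.3, 2172.2]
Outside: 2597 → excluded.
Retained (n=12): Σ = 7757, mean = 7757/12 = 646.417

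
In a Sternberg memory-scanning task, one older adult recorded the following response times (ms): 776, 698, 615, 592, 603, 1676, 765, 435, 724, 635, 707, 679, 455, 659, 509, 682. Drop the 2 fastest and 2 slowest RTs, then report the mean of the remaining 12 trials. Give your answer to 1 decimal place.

Sorted: 435, 455, 509, 592, 603, 615, 635, 659, 679, 682, 698, 707, 724, 765, 776, 1676
Drop lowest 2 (435, 455) and highest 2 (776, 1676)
Remaining (n=12): Σ = 7868, mean = 7868/12 = 655.667

655.7 ms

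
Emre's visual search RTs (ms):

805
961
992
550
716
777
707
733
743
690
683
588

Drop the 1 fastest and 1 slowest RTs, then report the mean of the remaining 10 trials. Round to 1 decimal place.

740.3 ms

Sorted: 550, 588, 683, 690, 707, 716, 733, 743, 777, 805, 961, 992
Drop lowest 1 (550) and highest 1 (992)
Remaining (n=10): Σ = 7403, mean = 7403/10 = 740.300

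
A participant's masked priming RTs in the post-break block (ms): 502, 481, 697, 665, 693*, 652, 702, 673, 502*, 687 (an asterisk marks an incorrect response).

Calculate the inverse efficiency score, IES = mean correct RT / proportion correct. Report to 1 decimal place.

790.5 ms

Correct trials (n=8): 502, 481, 697, 665, 652, 702, 673, 687
Mean correct RT = 5059/8 = 632.3750 ms
Proportion correct = 8/10
IES = 632.3750 / (8/10) = 790.469 ms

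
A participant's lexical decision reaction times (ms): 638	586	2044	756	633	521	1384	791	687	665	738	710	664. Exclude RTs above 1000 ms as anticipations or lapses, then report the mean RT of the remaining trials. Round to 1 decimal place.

Excluded: 1384, 2044
Retained (n=11): Σ = 7389
Mean = 7389/11 = 671.7273

671.7 ms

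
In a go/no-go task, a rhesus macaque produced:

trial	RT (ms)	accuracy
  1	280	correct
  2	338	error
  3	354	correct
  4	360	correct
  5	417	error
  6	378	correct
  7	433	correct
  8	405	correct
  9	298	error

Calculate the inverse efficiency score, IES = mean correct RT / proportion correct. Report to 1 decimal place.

552.5 ms

Correct trials (n=6): 280, 354, 360, 378, 433, 405
Mean correct RT = 2210/6 = 368.3333 ms
Proportion correct = 6/9
IES = 368.3333 / (6/9) = 552.500 ms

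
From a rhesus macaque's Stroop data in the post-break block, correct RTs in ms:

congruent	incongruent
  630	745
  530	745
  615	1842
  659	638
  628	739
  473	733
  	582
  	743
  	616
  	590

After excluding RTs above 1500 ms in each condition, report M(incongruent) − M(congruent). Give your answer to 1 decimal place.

92.1 ms

incongruent: exclude 1842
M(congruent) = 3535/6 = 589.167
M(incongruent) = 6131/9 = 681.222
Difference = 681.222 − 589.167 = 92.056 ms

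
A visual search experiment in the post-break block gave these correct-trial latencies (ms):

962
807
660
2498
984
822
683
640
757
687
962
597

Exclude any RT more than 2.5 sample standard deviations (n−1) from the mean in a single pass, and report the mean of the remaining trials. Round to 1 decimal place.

778.3 ms

n = 12, ΣRT = 11059, M = 921.583
Σ(x−M)² = 2907406.92; s = √(2907406.92/11) = 514.111
Cutoffs: 921.583 ± 2.5·514.111 → [-363.7, 2206.9]
Outside: 2498 → excluded.
Retained (n=11): Σ = 8561, mean = 8561/11 = 778.273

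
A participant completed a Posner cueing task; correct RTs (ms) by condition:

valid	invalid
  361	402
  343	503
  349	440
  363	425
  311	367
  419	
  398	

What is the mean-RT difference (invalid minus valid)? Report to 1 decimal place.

M(valid) = 2544/7 = 363.429
M(invalid) = 2137/5 = 427.400
Difference = 427.400 − 363.429 = 63.971 ms

64.0 ms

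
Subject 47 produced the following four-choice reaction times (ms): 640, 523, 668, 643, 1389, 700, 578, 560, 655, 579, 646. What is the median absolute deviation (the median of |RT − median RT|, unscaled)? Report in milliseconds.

57 ms

Sorted: 523, 560, 578, 579, 640, 643, 646, 655, 668, 700, 1389 → median = 643
|x − 643|: 3, 120, 25, 0, 746, 57, 65, 83, 12, 64, 3
Sorted deviations: 0, 3, 3, 12, 25, 57, 64, 65, 83, 120, 746 → MAD = 57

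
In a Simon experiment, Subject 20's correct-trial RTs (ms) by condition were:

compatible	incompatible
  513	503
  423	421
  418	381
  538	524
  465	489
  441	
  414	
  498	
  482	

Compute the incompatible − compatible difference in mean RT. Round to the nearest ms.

-2 ms

M(compatible) = 4192/9 = 465.778
M(incompatible) = 2318/5 = 463.600
Difference = 463.600 − 465.778 = -2.178 ms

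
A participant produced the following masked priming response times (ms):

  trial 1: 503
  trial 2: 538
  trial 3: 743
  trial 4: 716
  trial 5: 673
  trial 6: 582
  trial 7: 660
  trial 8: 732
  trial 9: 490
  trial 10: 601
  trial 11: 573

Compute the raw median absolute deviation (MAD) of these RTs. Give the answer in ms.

72 ms

Sorted: 490, 503, 538, 573, 582, 601, 660, 673, 716, 732, 743 → median = 601
|x − 601|: 98, 63, 142, 115, 72, 19, 59, 131, 111, 0, 28
Sorted deviations: 0, 19, 28, 59, 63, 72, 98, 111, 115, 131, 142 → MAD = 72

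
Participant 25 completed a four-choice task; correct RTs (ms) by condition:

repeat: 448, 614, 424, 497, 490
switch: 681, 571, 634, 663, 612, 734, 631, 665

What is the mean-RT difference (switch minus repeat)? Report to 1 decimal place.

M(repeat) = 2473/5 = 494.600
M(switch) = 5191/8 = 648.875
Difference = 648.875 − 494.600 = 154.275 ms

154.3 ms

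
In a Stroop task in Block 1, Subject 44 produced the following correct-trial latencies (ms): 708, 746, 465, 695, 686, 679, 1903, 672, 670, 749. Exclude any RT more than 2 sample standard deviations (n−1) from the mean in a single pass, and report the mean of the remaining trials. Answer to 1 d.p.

674.4 ms

n = 10, ΣRT = 7973, M = 797.300
Σ(x−M)² = 1414688.10; s = √(1414688.10/9) = 396.469
Cutoffs: 797.300 ± 2·396.469 → [4.4, 1590.2]
Outside: 1903 → excluded.
Retained (n=9): Σ = 6070, mean = 6070/9 = 674.444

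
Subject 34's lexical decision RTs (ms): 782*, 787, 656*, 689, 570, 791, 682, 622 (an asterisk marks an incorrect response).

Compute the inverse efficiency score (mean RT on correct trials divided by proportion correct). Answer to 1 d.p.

Correct trials (n=6): 787, 689, 570, 791, 682, 622
Mean correct RT = 4141/6 = 690.1667 ms
Proportion correct = 6/8
IES = 690.1667 / (6/8) = 920.222 ms

920.2 ms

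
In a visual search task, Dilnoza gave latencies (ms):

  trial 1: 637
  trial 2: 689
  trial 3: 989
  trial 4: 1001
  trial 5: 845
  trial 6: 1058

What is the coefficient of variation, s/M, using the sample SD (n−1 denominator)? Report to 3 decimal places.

0.202

n = 6, Σ = 5219, M = 869.8333
Σ(x−M)² = 154340.833; s = √(154340.833/5) = 175.6934
CV = 175.6934 / 869.8333 = 0.20199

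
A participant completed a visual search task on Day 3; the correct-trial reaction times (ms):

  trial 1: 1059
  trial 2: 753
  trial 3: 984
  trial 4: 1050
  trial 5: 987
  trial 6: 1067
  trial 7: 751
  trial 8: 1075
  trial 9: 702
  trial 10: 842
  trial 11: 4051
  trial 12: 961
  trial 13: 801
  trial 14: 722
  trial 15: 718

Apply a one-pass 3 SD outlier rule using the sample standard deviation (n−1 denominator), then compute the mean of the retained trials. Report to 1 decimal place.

n = 15, ΣRT = 16523, M = 1101.533
Σ(x−M)² = 9605193.73; s = √(9605193.73/14) = 828.303
Cutoffs: 1101.533 ± 3·828.303 → [-1383.4, 3586.4]
Outside: 4051 → excluded.
Retained (n=14): Σ = 12472, mean = 12472/14 = 890.857

890.9 ms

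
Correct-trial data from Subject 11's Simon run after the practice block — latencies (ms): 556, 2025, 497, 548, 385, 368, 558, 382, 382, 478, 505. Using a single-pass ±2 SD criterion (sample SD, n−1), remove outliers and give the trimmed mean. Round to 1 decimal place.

465.9 ms

n = 11, ΣRT = 6684, M = 607.636
Σ(x−M)² = 2266002.55; s = √(2266002.55/10) = 476.025
Cutoffs: 607.636 ± 2·476.025 → [-344.4, 1559.7]
Outside: 2025 → excluded.
Retained (n=10): Σ = 4659, mean = 4659/10 = 465.900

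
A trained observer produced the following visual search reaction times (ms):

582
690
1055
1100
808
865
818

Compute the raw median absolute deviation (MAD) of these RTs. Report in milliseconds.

128 ms

Sorted: 582, 690, 808, 818, 865, 1055, 1100 → median = 818
|x − 818|: 236, 128, 237, 282, 10, 47, 0
Sorted deviations: 0, 10, 47, 128, 236, 237, 282 → MAD = 128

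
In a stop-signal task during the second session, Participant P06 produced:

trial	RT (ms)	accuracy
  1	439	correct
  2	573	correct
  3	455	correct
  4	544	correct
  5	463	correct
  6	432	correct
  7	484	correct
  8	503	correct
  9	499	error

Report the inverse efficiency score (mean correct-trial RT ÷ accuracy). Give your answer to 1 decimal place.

547.5 ms

Correct trials (n=8): 439, 573, 455, 544, 463, 432, 484, 503
Mean correct RT = 3893/8 = 486.6250 ms
Proportion correct = 8/9
IES = 486.6250 / (8/9) = 547.453 ms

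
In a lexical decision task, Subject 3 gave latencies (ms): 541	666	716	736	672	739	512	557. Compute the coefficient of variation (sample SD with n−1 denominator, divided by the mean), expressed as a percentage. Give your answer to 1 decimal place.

n = 8, Σ = 5139, M = 642.3750
Σ(x−M)² = 59521.875; s = √(59521.875/7) = 92.2124
CV = 92.2124 / 642.3750 = 0.14355 = 14.355%

14.4%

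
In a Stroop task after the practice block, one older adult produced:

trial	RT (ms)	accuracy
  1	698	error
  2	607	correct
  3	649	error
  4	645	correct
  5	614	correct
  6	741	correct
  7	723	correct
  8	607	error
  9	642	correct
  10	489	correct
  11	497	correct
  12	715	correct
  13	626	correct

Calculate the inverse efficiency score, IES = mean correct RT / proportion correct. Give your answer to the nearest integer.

Correct trials (n=10): 607, 645, 614, 741, 723, 642, 489, 497, 715, 626
Mean correct RT = 6299/10 = 629.9000 ms
Proportion correct = 10/13
IES = 629.9000 / (10/13) = 818.870 ms

819 ms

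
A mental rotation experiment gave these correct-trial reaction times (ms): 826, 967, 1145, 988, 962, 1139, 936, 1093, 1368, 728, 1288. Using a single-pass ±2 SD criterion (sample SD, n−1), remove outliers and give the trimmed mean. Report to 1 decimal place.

n = 11, ΣRT = 11440, M = 1040.000
Σ(x−M)² = 360796.00; s = √(360796.00/10) = 189.946
Cutoffs: 1040.000 ± 2·189.946 → [660.1, 1419.9]
No RTs fall outside the cutoffs; all 11 retained. Mean = 11440/11 = 1040.000

1040.0 ms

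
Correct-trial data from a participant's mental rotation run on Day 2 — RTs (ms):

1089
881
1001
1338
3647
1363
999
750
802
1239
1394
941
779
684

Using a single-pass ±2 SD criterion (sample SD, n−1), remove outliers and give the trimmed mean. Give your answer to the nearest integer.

n = 14, ΣRT = 16907, M = 1207.643
Σ(x−M)² = 7137327.21; s = √(7137327.21/13) = 740.962
Cutoffs: 1207.643 ± 2·740.962 → [-274.3, 2689.6]
Outside: 3647 → excluded.
Retained (n=13): Σ = 13260, mean = 13260/13 = 1020.000

1020 ms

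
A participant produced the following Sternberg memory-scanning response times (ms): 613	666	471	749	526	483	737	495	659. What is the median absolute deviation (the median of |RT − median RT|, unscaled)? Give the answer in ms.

118 ms

Sorted: 471, 483, 495, 526, 613, 659, 666, 737, 749 → median = 613
|x − 613|: 0, 53, 142, 136, 87, 130, 124, 118, 46
Sorted deviations: 0, 46, 53, 87, 118, 124, 130, 136, 142 → MAD = 118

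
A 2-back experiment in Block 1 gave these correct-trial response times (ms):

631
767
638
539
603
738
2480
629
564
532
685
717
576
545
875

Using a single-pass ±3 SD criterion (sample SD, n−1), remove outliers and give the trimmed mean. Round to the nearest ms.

646 ms

n = 15, ΣRT = 11519, M = 767.933
Σ(x−M)² = 3271344.93; s = √(3271344.93/14) = 483.392
Cutoffs: 767.933 ± 3·483.392 → [-682.2, 2218.1]
Outside: 2480 → excluded.
Retained (n=14): Σ = 9039, mean = 9039/14 = 645.643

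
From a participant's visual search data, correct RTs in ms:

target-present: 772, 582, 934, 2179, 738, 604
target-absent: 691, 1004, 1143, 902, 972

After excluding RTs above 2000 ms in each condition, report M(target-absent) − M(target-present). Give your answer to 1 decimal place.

216.4 ms

target-present: exclude 2179
M(target-present) = 3630/5 = 726.000
M(target-absent) = 4712/5 = 942.400
Difference = 942.400 − 726.000 = 216.400 ms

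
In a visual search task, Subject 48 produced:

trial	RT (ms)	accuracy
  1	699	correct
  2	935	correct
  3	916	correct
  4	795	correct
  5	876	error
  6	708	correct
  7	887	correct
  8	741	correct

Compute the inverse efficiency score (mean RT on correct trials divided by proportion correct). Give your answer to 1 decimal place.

927.5 ms

Correct trials (n=7): 699, 935, 916, 795, 708, 887, 741
Mean correct RT = 5681/7 = 811.5714 ms
Proportion correct = 7/8
IES = 811.5714 / (7/8) = 927.510 ms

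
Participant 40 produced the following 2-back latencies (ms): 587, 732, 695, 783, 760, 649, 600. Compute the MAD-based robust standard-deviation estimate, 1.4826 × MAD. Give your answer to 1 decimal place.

Sorted: 587, 600, 649, 695, 732, 760, 783 → median = 695
|x − 695| sorted: 0, 37, 46, 65, 88, 95, 108 → MAD = 65
Robust SD ≈ 1.4826 × 65 = 96.369

96.4 ms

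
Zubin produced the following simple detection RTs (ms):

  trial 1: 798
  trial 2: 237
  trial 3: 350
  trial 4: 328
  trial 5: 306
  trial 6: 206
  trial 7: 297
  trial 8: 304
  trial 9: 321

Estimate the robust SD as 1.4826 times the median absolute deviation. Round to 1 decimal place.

32.6 ms

Sorted: 206, 237, 297, 304, 306, 321, 328, 350, 798 → median = 306
|x − 306| sorted: 0, 2, 9, 15, 22, 44, 69, 100, 492 → MAD = 22
Robust SD ≈ 1.4826 × 22 = 32.617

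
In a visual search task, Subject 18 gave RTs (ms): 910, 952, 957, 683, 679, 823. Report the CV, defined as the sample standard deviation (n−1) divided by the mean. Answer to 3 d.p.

0.153

n = 6, Σ = 5004, M = 834.0000
Σ(x−M)² = 81776.000; s = √(81776.000/5) = 127.8875
CV = 127.8875 / 834.0000 = 0.15334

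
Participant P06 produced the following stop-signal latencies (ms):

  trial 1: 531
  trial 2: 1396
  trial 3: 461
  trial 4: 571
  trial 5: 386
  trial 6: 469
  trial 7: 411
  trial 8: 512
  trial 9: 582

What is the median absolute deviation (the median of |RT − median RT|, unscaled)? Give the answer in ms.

Sorted: 386, 411, 461, 469, 512, 531, 571, 582, 1396 → median = 512
|x − 512|: 19, 884, 51, 59, 126, 43, 101, 0, 70
Sorted deviations: 0, 19, 43, 51, 59, 70, 101, 126, 884 → MAD = 59

59 ms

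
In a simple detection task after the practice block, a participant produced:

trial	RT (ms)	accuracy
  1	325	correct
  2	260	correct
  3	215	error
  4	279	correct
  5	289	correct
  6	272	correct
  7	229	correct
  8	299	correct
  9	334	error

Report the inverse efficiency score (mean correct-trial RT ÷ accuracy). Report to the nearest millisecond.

359 ms

Correct trials (n=7): 325, 260, 279, 289, 272, 229, 299
Mean correct RT = 1953/7 = 279.0000 ms
Proportion correct = 7/9
IES = 279.0000 / (7/9) = 358.714 ms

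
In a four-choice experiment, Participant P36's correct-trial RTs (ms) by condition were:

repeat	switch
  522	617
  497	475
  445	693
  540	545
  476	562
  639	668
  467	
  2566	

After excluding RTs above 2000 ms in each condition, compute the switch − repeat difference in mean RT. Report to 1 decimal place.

81.0 ms

repeat: exclude 2566
M(repeat) = 3586/7 = 512.286
M(switch) = 3560/6 = 593.333
Difference = 593.333 − 512.286 = 81.048 ms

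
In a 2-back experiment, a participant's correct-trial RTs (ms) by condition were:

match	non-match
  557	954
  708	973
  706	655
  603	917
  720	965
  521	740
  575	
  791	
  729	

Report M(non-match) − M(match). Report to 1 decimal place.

210.7 ms

M(match) = 5910/9 = 656.667
M(non-match) = 5204/6 = 867.333
Difference = 867.333 − 656.667 = 210.667 ms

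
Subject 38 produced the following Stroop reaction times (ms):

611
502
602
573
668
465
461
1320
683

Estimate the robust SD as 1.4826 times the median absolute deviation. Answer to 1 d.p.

Sorted: 461, 465, 502, 573, 602, 611, 668, 683, 1320 → median = 602
|x − 602| sorted: 0, 9, 29, 66, 81, 100, 137, 141, 718 → MAD = 81
Robust SD ≈ 1.4826 × 81 = 120.091

120.1 ms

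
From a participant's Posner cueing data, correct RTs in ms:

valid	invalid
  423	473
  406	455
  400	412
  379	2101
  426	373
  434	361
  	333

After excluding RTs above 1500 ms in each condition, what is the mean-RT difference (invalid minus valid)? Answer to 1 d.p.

invalid: exclude 2101
M(valid) = 2468/6 = 411.333
M(invalid) = 2407/6 = 401.167
Difference = 401.167 − 411.333 = -10.167 ms

-10.2 ms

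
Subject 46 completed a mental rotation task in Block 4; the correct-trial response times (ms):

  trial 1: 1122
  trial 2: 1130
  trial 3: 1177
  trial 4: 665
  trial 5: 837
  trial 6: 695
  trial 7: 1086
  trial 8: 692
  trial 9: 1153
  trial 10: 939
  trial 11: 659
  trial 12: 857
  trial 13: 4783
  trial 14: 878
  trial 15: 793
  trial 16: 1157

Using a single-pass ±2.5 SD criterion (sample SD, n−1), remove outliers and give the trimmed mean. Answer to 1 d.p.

922.7 ms

n = 16, ΣRT = 18623, M = 1163.938
Σ(x−M)² = 14524514.94; s = √(14524514.94/15) = 984.023
Cutoffs: 1163.938 ± 2.5·984.023 → [-1296.1, 3624.0]
Outside: 4783 → excluded.
Retained (n=15): Σ = 13840, mean = 13840/15 = 922.667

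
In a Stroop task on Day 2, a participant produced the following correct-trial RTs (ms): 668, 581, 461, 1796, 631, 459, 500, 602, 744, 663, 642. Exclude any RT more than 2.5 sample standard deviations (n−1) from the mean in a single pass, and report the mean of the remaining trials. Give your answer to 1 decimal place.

n = 11, ΣRT = 7747, M = 704.273
Σ(x−M)² = 1392436.18; s = √(1392436.18/10) = 373.154
Cutoffs: 704.273 ± 2.5·373.154 → [-228.6, 1637.2]
Outside: 1796 → excluded.
Retained (n=10): Σ = 5951, mean = 5951/10 = 595.100

595.1 ms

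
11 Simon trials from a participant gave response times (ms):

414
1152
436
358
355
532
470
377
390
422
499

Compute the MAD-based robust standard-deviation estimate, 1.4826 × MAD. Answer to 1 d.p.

Sorted: 355, 358, 377, 390, 414, 422, 436, 470, 499, 532, 1152 → median = 422
|x − 422| sorted: 0, 8, 14, 32, 45, 48, 64, 67, 77, 110, 730 → MAD = 48
Robust SD ≈ 1.4826 × 48 = 71.165

71.2 ms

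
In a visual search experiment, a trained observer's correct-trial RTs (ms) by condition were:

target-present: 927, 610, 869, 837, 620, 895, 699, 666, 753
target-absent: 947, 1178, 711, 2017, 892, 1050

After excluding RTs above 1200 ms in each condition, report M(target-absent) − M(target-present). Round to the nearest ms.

192 ms

target-absent: exclude 2017
M(target-present) = 6876/9 = 764.000
M(target-absent) = 4778/5 = 955.600
Difference = 955.600 − 764.000 = 191.600 ms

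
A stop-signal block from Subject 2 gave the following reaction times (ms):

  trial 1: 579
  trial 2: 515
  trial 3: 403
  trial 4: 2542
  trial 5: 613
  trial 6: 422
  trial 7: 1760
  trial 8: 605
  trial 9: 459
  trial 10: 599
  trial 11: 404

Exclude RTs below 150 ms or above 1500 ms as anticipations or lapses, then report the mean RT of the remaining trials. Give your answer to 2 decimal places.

511.00 ms

Excluded: 1760, 2542
Retained (n=9): Σ = 4599
Mean = 4599/9 = 511.0000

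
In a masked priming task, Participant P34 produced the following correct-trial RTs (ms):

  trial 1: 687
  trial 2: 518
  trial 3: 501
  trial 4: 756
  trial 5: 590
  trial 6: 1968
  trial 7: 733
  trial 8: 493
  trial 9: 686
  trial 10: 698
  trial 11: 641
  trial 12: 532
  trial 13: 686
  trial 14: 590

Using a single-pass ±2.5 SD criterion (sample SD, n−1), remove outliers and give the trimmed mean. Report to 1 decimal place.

n = 14, ΣRT = 10079, M = 719.929
Σ(x−M)² = 1778532.93; s = √(1778532.93/13) = 369.879
Cutoffs: 719.929 ± 2.5·369.879 → [-204.8, 1644.6]
Outside: 1968 → excluded.
Retained (n=13): Σ = 8111, mean = 8111/13 = 623.923

623.9 ms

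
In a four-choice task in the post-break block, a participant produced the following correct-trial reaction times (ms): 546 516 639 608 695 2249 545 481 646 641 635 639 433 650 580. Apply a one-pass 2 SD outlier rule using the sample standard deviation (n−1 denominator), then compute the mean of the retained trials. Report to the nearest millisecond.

590 ms

n = 15, ΣRT = 10503, M = 700.200
Σ(x−M)² = 2643700.40; s = √(2643700.40/14) = 434.552
Cutoffs: 700.200 ± 2·434.552 → [-168.9, 1569.3]
Outside: 2249 → excluded.
Retained (n=14): Σ = 8254, mean = 8254/14 = 589.571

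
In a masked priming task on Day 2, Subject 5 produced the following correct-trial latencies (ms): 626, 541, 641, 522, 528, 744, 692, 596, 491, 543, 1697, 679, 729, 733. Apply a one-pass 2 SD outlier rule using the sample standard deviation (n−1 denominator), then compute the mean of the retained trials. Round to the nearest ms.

620 ms

n = 14, ΣRT = 9762, M = 697.286
Σ(x−M)² = 1172928.86; s = √(1172928.86/13) = 300.375
Cutoffs: 697.286 ± 2·300.375 → [96.5, 1298.0]
Outside: 1697 → excluded.
Retained (n=13): Σ = 8065, mean = 8065/13 = 620.385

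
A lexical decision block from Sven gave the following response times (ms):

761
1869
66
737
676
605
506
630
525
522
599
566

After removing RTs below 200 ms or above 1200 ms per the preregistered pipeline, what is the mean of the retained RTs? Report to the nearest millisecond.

Excluded: 66, 1869
Retained (n=10): Σ = 6127
Mean = 6127/10 = 612.7000

613 ms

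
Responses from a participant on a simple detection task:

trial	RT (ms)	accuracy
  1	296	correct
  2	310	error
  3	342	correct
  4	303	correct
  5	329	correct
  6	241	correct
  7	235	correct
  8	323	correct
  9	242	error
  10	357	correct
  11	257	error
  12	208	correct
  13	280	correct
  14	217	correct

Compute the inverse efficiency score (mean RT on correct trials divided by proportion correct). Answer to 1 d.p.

362.3 ms

Correct trials (n=11): 296, 342, 303, 329, 241, 235, 323, 357, 208, 280, 217
Mean correct RT = 3131/11 = 284.6364 ms
Proportion correct = 11/14
IES = 284.6364 / (11/14) = 362.264 ms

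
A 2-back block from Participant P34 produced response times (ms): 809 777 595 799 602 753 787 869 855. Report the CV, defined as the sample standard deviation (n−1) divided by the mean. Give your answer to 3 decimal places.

0.130

n = 9, Σ = 6846, M = 760.6667
Σ(x−M)² = 78080.000; s = √(78080.000/8) = 98.7927
CV = 98.7927 / 760.6667 = 0.12988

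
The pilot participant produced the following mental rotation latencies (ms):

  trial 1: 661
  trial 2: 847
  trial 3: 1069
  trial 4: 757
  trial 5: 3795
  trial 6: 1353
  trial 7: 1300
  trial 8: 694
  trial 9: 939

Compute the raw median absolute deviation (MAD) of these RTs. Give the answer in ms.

Sorted: 661, 694, 757, 847, 939, 1069, 1300, 1353, 3795 → median = 939
|x − 939|: 278, 92, 130, 182, 2856, 414, 361, 245, 0
Sorted deviations: 0, 92, 130, 182, 245, 278, 361, 414, 2856 → MAD = 245

245 ms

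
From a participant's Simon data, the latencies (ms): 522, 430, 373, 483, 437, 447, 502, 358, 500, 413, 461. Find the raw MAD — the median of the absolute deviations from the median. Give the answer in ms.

36 ms

Sorted: 358, 373, 413, 430, 437, 447, 461, 483, 500, 502, 522 → median = 447
|x − 447|: 75, 17, 74, 36, 10, 0, 55, 89, 53, 34, 14
Sorted deviations: 0, 10, 14, 17, 34, 36, 53, 55, 74, 75, 89 → MAD = 36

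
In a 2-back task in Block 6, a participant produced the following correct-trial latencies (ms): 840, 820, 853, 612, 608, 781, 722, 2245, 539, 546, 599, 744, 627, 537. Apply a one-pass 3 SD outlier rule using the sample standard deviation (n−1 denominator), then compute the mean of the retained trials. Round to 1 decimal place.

n = 14, ΣRT = 11073, M = 790.929
Σ(x−M)² = 2445606.93; s = √(2445606.93/13) = 433.732
Cutoffs: 790.929 ± 3·433.732 → [-510.3, 2092.1]
Outside: 2245 → excluded.
Retained (n=13): Σ = 8828, mean = 8828/13 = 679.077

679.1 ms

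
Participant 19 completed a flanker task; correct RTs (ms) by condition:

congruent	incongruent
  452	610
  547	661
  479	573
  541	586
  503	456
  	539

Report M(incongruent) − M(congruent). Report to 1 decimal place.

66.4 ms

M(congruent) = 2522/5 = 504.400
M(incongruent) = 3425/6 = 570.833
Difference = 570.833 − 504.400 = 66.433 ms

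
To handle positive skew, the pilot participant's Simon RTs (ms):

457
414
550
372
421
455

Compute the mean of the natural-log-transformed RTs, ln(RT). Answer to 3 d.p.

ln(RT): 6.1247, 6.0259, 6.3099, 5.9189, 6.0426, 6.1203
Σ ln(RT) = 36.5423
Mean = 36.5423/6 = 6.09038

6.090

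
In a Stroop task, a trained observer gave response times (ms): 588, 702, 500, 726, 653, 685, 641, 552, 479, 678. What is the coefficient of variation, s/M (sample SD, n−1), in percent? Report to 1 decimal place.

13.9%

n = 10, Σ = 6204, M = 620.4000
Σ(x−M)² = 67006.400; s = √(67006.400/9) = 86.2853
CV = 86.2853 / 620.4000 = 0.13908 = 13.908%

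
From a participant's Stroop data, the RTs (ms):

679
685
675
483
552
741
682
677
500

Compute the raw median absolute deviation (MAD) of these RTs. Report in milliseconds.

8 ms

Sorted: 483, 500, 552, 675, 677, 679, 682, 685, 741 → median = 677
|x − 677|: 2, 8, 2, 194, 125, 64, 5, 0, 177
Sorted deviations: 0, 2, 2, 5, 8, 64, 125, 177, 194 → MAD = 8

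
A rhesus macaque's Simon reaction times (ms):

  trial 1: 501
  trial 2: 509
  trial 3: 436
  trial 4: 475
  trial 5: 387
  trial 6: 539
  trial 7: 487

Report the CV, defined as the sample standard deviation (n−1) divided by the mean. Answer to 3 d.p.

0.106

n = 7, Σ = 3334, M = 476.2857
Σ(x−M)² = 15325.429; s = √(15325.429/6) = 50.5395
CV = 50.5395 / 476.2857 = 0.10611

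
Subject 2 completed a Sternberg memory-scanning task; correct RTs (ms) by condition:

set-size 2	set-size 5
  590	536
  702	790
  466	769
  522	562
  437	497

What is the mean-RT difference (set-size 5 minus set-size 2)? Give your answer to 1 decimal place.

M(set-size 2) = 2717/5 = 543.400
M(set-size 5) = 3154/5 = 630.800
Difference = 630.800 − 543.400 = 87.400 ms

87.4 ms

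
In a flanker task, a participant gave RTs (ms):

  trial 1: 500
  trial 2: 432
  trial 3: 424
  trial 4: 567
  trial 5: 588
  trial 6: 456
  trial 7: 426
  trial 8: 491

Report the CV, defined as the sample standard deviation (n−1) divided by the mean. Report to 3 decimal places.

n = 8, Σ = 3884, M = 485.5000
Σ(x−M)² = 28444.000; s = √(28444.000/7) = 63.7450
CV = 63.7450 / 485.5000 = 0.13130

0.131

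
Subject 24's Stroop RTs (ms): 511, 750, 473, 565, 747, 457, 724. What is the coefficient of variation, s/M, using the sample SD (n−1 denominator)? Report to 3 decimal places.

0.219

n = 7, Σ = 4227, M = 603.8571
Σ(x−M)² = 105104.857; s = √(105104.857/6) = 132.3536
CV = 132.3536 / 603.8571 = 0.21918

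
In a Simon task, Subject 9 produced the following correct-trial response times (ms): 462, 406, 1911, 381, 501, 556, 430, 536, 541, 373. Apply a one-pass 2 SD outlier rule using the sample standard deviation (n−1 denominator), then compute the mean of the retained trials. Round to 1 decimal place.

n = 10, ΣRT = 6097, M = 609.700
Σ(x−M)² = 1922164.10; s = √(1922164.10/9) = 462.140
Cutoffs: 609.700 ± 2·462.140 → [-314.6, 1534.0]
Outside: 1911 → excluded.
Retained (n=9): Σ = 4186, mean = 4186/9 = 465.111

465.1 ms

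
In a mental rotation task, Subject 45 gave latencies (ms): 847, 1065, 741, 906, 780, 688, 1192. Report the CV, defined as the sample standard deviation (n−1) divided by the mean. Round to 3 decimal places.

0.205

n = 7, Σ = 6219, M = 888.4286
Σ(x−M)² = 199021.714; s = √(199021.714/6) = 182.1271
CV = 182.1271 / 888.4286 = 0.20500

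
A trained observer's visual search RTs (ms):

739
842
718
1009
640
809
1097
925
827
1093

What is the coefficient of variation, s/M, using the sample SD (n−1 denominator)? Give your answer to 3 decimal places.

0.181

n = 10, Σ = 8699, M = 869.9000
Σ(x−M)² = 223122.900; s = √(223122.900/9) = 157.4530
CV = 157.4530 / 869.9000 = 0.18100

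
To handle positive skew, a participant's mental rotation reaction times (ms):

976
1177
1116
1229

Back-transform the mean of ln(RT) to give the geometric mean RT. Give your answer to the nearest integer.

ln(RT): 6.8835, 7.0707, 7.0175, 7.1140
Mean ln(RT) = 28.0856/4 = 7.02141
Geometric mean = exp(7.02141) = 1120.37 ms

1120 ms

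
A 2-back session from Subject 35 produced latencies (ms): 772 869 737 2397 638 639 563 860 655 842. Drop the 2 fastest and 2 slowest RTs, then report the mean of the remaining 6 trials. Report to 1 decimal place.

Sorted: 563, 638, 639, 655, 737, 772, 842, 860, 869, 2397
Drop lowest 2 (563, 638) and highest 2 (869, 2397)
Remaining (n=6): Σ = 4505, mean = 4505/6 = 750.833

750.8 ms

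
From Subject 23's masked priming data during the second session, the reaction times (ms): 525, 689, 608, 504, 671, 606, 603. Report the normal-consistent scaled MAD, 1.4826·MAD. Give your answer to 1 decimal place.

96.4 ms

Sorted: 504, 525, 603, 606, 608, 671, 689 → median = 606
|x − 606| sorted: 0, 2, 3, 65, 81, 83, 102 → MAD = 65
Robust SD ≈ 1.4826 × 65 = 96.369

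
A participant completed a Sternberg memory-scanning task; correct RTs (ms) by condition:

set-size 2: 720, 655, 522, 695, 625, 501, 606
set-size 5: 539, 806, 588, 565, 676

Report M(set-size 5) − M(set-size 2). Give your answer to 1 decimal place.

17.1 ms

M(set-size 2) = 4324/7 = 617.714
M(set-size 5) = 3174/5 = 634.800
Difference = 634.800 − 617.714 = 17.086 ms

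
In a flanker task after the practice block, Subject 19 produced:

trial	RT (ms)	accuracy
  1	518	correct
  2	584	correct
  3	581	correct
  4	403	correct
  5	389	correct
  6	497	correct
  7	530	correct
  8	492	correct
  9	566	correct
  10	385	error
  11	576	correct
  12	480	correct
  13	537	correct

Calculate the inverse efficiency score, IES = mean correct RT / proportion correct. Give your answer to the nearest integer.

555 ms

Correct trials (n=12): 518, 584, 581, 403, 389, 497, 530, 492, 566, 576, 480, 537
Mean correct RT = 6153/12 = 512.7500 ms
Proportion correct = 12/13
IES = 512.7500 / (12/13) = 555.479 ms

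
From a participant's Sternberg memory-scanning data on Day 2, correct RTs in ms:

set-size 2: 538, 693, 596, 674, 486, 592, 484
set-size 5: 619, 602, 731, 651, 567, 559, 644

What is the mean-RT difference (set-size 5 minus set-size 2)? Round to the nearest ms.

44 ms

M(set-size 2) = 4063/7 = 580.429
M(set-size 5) = 4373/7 = 624.714
Difference = 624.714 − 580.429 = 44.286 ms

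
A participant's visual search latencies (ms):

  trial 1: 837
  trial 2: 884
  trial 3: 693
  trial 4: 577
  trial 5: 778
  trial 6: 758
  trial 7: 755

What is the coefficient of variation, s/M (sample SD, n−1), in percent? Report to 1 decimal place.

13.2%

n = 7, Σ = 5282, M = 754.5714
Σ(x−M)² = 59429.714; s = √(59429.714/6) = 99.5236
CV = 99.5236 / 754.5714 = 0.13189 = 13.189%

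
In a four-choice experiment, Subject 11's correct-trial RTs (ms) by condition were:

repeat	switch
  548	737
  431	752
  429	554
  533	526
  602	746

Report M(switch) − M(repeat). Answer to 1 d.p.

154.4 ms

M(repeat) = 2543/5 = 508.600
M(switch) = 3315/5 = 663.000
Difference = 663.000 − 508.600 = 154.400 ms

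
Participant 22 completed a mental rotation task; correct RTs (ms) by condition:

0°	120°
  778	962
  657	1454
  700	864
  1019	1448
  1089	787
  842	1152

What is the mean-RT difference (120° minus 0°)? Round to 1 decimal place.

263.7 ms

M(0°) = 5085/6 = 847.500
M(120°) = 6667/6 = 1111.167
Difference = 1111.167 − 847.500 = 263.667 ms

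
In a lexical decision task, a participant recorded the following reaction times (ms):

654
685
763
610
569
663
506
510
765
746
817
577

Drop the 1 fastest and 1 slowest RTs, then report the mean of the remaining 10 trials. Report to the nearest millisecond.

Sorted: 506, 510, 569, 577, 610, 654, 663, 685, 746, 763, 765, 817
Drop lowest 1 (506) and highest 1 (817)
Remaining (n=10): Σ = 6542, mean = 6542/10 = 654.200

654 ms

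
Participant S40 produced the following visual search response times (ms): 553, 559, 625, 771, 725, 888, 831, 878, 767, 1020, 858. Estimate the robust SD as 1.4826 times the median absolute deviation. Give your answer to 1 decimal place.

Sorted: 553, 559, 625, 725, 767, 771, 831, 858, 878, 888, 1020 → median = 771
|x − 771| sorted: 0, 4, 46, 60, 87, 107, 117, 146, 212, 218, 249 → MAD = 107
Robust SD ≈ 1.4826 × 107 = 158.638

158.6 ms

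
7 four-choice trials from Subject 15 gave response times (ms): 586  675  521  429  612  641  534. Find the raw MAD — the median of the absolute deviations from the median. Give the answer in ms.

Sorted: 429, 521, 534, 586, 612, 641, 675 → median = 586
|x − 586|: 0, 89, 65, 157, 26, 55, 52
Sorted deviations: 0, 26, 52, 55, 65, 89, 157 → MAD = 55

55 ms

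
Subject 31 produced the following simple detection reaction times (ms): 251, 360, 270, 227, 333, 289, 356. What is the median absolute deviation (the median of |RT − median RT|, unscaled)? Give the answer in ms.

Sorted: 227, 251, 270, 289, 333, 356, 360 → median = 289
|x − 289|: 38, 71, 19, 62, 44, 0, 67
Sorted deviations: 0, 19, 38, 44, 62, 67, 71 → MAD = 44

44 ms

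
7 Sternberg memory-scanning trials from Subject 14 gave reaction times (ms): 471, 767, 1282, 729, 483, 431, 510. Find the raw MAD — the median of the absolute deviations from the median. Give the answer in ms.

Sorted: 431, 471, 483, 510, 729, 767, 1282 → median = 510
|x − 510|: 39, 257, 772, 219, 27, 79, 0
Sorted deviations: 0, 27, 39, 79, 219, 257, 772 → MAD = 79

79 ms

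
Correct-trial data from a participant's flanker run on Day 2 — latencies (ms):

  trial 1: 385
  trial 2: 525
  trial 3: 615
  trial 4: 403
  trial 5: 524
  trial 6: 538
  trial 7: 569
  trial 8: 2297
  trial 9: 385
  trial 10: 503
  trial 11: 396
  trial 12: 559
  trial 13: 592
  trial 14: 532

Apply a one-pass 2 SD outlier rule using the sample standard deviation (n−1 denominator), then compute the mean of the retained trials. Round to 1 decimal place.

n = 14, ΣRT = 8823, M = 630.214
Σ(x−M)² = 3072112.36; s = √(3072112.36/13) = 486.124
Cutoffs: 630.214 ± 2·486.124 → [-342.0, 1602.5]
Outside: 2297 → excluded.
Retained (n=13): Σ = 6526, mean = 6526/13 = 502.000

502.0 ms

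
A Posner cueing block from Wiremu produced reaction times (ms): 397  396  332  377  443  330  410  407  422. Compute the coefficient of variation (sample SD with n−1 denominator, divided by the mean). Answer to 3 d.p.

0.098

n = 9, Σ = 3514, M = 390.4444
Σ(x−M)² = 11738.222; s = √(11738.222/8) = 38.3051
CV = 38.3051 / 390.4444 = 0.09811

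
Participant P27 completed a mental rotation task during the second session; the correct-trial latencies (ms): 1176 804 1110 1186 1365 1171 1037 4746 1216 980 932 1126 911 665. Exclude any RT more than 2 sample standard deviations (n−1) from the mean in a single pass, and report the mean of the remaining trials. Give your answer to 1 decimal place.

n = 14, ΣRT = 18425, M = 1316.071
Σ(x−M)² = 13101524.93; s = √(13101524.93/13) = 1003.897
Cutoffs: 1316.071 ± 2·1003.897 → [-691.7, 3323.9]
Outside: 4746 → excluded.
Retained (n=13): Σ = 13679, mean = 13679/13 = 1052.231

1052.2 ms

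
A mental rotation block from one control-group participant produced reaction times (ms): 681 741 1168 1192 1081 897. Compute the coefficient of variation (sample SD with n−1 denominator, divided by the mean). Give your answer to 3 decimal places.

n = 6, Σ = 5760, M = 960.0000
Σ(x−M)² = 241500.000; s = √(241500.000/5) = 219.7726
CV = 219.7726 / 960.0000 = 0.22893

0.229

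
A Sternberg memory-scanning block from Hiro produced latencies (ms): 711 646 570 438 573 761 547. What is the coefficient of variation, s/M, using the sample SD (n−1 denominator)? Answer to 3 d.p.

n = 7, Σ = 4246, M = 606.5714
Σ(x−M)² = 70737.714; s = √(70737.714/6) = 108.5800
CV = 108.5800 / 606.5714 = 0.17901

0.179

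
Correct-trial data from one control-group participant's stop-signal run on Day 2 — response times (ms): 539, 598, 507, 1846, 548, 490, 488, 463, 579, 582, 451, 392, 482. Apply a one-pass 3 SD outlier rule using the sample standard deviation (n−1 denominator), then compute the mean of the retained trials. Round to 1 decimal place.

509.9 ms

n = 13, ΣRT = 7965, M = 612.692
Σ(x−M)² = 1689066.77; s = √(1689066.77/12) = 375.174
Cutoffs: 612.692 ± 3·375.174 → [-512.8, 1738.2]
Outside: 1846 → excluded.
Retained (n=12): Σ = 6119, mean = 6119/12 = 509.917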